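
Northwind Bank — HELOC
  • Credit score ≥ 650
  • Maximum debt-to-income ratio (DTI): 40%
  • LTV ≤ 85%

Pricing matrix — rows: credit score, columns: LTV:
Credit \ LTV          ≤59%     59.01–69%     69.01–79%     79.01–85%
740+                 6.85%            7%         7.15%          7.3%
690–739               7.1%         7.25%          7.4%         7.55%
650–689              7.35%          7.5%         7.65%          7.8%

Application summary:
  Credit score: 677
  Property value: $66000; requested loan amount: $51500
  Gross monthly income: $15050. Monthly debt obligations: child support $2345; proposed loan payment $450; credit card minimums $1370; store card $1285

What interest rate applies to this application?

7.65%

Credit score 677 ≥ 650; Total monthly debts = (2,345 + 450 + 1,370 + 1,285) = 5,450. DTI: 5,450 ÷ 15,050 = 36.2%, within the 40% cap
Loan-to-value = 51,500/66,000 = 78% — pass (85% max)
Score 677 is in the 650–689 band; LTV 78% is in the 69.01–79% band → 7.65%.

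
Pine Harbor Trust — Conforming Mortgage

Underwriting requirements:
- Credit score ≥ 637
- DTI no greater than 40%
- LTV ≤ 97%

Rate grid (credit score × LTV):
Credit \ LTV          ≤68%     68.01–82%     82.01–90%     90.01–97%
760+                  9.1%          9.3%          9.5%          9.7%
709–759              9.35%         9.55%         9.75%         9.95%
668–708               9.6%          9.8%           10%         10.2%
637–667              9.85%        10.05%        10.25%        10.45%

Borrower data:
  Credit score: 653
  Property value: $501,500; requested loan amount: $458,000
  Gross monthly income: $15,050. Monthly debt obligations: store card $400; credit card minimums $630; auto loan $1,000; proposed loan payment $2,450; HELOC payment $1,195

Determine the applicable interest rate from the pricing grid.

Credit score 653 ≥ 637; Total monthly debts = (400 + 630 + 1,000 + 2,450 + 1,195) = 5,675. DTI = 5,675/15,050 = 37.7% ≤ 40%
LTV: 458,000 ÷ 501,500 = 91.3%, within 97% cap
Score 653 is in the 637–667 band; LTV 91.3% is in the 90.01–97% band → 10.45%.

10.45%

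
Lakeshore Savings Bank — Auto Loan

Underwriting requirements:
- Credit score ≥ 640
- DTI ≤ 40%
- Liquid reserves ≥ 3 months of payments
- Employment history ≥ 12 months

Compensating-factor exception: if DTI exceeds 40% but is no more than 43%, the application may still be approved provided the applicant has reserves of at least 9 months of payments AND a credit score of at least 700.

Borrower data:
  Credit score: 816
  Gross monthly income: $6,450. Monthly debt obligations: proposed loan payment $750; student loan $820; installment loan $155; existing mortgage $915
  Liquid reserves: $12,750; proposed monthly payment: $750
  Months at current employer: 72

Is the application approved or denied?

Approved

Credit score 816 ≥ 640 (meets base)
Total debts = (750 + 820 + 155 + 915) = 2,640. DTI = 2,640/6,450 = 40.9% > 40% — standard DTI limit exceeded.
Liquid reserves cover 12,750/750 = 17.0 months — ≥ 3 required
Employment 72 ≥ 12 months
DTI 40.9% is within the 40%–43% exception band; checking compensating factors.
Override check — reserves: 17.0 mo (ok); score: 816 (ok).
Both override conditions satisfied; DTI exception granted.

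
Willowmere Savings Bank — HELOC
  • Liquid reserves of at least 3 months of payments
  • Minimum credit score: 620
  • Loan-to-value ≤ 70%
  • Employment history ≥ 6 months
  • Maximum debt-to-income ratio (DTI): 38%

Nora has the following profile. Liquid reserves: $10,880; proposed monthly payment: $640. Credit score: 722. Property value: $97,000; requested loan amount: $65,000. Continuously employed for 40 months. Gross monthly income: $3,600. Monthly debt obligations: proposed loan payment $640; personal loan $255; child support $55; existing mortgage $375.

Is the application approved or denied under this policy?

Approved

Liquid reserves cover 10,880/640 = 17.0 months — ≥ 3 required
Credit score 722 ≥ 620 (meets)
LTV: 65,000 ÷ 97,000 = 67%, within 70% cap
Employment 40 ≥ 6 months
Total monthly debts = (640 + 255 + 55 + 375) = 1,325. DTI: 1,325 ÷ 3,600 = 36.8%, within the 38% cap
All criteria satisfied.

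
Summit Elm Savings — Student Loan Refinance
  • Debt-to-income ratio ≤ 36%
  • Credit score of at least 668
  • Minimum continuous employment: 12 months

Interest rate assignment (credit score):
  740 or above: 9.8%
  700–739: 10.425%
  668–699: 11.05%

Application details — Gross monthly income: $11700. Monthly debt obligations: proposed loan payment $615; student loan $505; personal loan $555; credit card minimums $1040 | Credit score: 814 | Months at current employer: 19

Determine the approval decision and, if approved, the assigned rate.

Credit score 814 ≥ 668 (meets minimum)
Employment 19 ≥ 12 months
Total monthly debts = (615 + 505 + 555 + 1,040) = 2,715. DTI: 2,715 ÷ 11,700 = 23.2%, within the 36% cap
All requirements met. Score 814 falls in the 740 or above tier → 9.8%.

Approved at 9.8%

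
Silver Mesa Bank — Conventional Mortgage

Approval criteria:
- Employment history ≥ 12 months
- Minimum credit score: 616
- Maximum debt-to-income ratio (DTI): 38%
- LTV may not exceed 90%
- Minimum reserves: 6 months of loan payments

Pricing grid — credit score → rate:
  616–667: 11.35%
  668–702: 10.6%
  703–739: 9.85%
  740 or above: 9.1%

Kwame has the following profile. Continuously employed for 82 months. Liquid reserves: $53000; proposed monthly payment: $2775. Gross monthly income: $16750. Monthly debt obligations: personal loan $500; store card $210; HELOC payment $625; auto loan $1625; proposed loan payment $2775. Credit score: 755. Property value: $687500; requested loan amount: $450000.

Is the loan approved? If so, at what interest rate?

Credit score 755 ≥ 616 (meets minimum)
Liquid reserves cover 53,000/2,775 = 19.1 months — ≥ 6 required
Loan-to-value = 450,000/687,500 = 65.5% — pass (90% max)
Total monthly debts = (500 + 210 + 625 + 1,625 + 2,775) = 5,735. DTI: 5,735 ÷ 16,750 = 34.2%, within the 38% cap
Employment 82 ≥ 12 months
All requirements met. Score 755 falls in the 740 or above tier → 9.1%.

Approved at 9.1%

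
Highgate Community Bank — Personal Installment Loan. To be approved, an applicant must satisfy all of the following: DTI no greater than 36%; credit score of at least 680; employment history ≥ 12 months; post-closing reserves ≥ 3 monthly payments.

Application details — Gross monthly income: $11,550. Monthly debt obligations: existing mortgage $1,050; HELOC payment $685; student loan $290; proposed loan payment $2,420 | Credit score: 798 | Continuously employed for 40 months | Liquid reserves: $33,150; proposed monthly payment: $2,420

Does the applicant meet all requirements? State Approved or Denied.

Total monthly debts = (1,050 + 685 + 290 + 2,420) = 4,445. DTI = 4,445/11,550 = 38.5% > 36%
Credit score 798 ≥ 680 (meets)
Employment 40 ≥ 12 months
Reserves = 33,150/2,420 = 13.7 months ≥ 3
Fails on DTI.

Denied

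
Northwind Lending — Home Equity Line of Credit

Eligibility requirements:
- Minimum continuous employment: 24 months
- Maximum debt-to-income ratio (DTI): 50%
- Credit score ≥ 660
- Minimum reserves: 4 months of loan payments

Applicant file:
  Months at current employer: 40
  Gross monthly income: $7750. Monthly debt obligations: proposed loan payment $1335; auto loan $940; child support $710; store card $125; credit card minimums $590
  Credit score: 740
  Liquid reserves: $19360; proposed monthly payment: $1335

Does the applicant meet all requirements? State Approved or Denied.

Approved

Employment 40 ≥ 24 months
Total monthly debts = (1,335 + 940 + 710 + 125 + 590) = 3,700. DTI = 3,700/7,750 = 47.7% ≤ 50%
Credit score 740 ≥ 660 (meets)
Liquid reserves cover 19,360/1,335 = 14.5 months — ≥ 4 required
All criteria satisfied.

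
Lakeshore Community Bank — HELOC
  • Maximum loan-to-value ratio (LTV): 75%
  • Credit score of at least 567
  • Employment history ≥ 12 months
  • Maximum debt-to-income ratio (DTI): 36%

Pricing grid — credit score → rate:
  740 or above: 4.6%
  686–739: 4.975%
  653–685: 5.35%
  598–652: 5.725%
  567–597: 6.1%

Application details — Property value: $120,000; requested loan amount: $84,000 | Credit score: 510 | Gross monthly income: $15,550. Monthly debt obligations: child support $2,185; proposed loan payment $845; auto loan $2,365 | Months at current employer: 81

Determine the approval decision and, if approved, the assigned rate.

Denied

Credit score 510 < 567 (below minimum)
Total monthly debts = (2,185 + 845 + 2,365) = 5,395. DTI: 5,395 ÷ 15,550 = 34.7%, within the 36% cap
Employment 81 ≥ 12 months
Loan-to-value = 84,000/120,000 = 70% — pass (75% max)
Not all requirements met → denied.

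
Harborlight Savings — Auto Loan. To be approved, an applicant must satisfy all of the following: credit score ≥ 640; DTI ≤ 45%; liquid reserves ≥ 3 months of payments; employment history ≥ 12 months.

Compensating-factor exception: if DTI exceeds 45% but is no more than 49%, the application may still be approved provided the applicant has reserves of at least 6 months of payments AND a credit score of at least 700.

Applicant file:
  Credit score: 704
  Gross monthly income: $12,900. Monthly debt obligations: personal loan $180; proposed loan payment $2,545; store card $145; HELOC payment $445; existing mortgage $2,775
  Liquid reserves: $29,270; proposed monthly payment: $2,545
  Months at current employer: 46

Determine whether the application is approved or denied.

Credit score 704 ≥ 640 (meets base)
Total debts = (180 + 2,545 + 145 + 445 + 2,775) = 6,090. DTI = 6,090/12,900 = 47.2% > 45% — standard DTI limit exceeded.
Liquid reserves cover 29,270/2,545 = 11.5 months — ≥ 3 required
Employment 46 ≥ 12 months
47.2% falls in the override range (45%–49%), so the compensating-factor test applies.
Override check — reserves: 11.5 mo (ok); score: 704 (ok).
Both override conditions satisfied; DTI exception granted.

Approved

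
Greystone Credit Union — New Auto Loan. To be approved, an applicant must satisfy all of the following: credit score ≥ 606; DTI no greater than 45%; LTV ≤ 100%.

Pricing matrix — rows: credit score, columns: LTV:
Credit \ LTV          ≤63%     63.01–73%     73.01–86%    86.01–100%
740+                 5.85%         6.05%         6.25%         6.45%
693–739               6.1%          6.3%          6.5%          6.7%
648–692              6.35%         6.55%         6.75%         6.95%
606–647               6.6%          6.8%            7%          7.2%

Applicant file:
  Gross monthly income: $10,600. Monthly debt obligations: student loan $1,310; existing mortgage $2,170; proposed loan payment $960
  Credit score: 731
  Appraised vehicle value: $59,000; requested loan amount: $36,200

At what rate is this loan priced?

Credit score 731 ≥ 606; Total monthly debts = (1,310 + 2,170 + 960) = 4,440. DTI: 4,440 ÷ 10,600 = 41.9%, within the 45% cap
LTV = 36,200/59,000 = 61.4% ≤ 100%
Row: 731 falls in 693–739. Column: 61.4% falls in ≤63%. Rate = 6.1%.

6.1%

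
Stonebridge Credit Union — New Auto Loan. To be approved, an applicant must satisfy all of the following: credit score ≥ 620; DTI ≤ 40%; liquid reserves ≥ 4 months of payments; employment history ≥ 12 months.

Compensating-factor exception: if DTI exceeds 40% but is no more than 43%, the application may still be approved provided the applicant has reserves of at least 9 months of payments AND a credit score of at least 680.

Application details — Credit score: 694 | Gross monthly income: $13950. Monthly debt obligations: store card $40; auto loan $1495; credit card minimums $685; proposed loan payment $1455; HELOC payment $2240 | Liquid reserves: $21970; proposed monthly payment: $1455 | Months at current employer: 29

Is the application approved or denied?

Credit score 694 ≥ 620 (meets base)
Total debts = (40 + 1,495 + 685 + 1,455 + 2,240) = 5,915. DTI: 5,915 ÷ 13,950 = 42.4%, over the 40% base limit.
Reserves = 21,970/1,455 = 15.1 months ≥ 4
Employment 29 ≥ 12 months
DTI 42.4% is within the 40%–43% exception band; checking compensating factors.
Override check — reserves: 15.1 mo (ok); score: 694 (ok).
Both compensating conditions met → exception applies.

Approved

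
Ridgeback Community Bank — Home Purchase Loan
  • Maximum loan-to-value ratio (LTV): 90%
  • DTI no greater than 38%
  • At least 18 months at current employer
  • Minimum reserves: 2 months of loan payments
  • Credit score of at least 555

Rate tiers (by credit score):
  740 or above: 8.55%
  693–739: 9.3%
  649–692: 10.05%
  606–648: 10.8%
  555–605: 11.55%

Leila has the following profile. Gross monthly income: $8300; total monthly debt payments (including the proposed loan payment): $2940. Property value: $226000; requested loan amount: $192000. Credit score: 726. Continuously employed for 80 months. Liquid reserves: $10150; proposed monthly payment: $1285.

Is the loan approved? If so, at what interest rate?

Credit score 726 ≥ 555 (meets minimum)
Employment 80 ≥ 18 months
DTI: 2,940 ÷ 8,300 = 35.4%, within the 38% cap
Liquid reserves cover 10,150/1,285 = 7.9 months — ≥ 2 required
LTV = 192,000/226,000 = 85% ≤ 90%
All requirements met. Score 726 falls in the 693–739 tier → 9.3%.

Approved at 9.3%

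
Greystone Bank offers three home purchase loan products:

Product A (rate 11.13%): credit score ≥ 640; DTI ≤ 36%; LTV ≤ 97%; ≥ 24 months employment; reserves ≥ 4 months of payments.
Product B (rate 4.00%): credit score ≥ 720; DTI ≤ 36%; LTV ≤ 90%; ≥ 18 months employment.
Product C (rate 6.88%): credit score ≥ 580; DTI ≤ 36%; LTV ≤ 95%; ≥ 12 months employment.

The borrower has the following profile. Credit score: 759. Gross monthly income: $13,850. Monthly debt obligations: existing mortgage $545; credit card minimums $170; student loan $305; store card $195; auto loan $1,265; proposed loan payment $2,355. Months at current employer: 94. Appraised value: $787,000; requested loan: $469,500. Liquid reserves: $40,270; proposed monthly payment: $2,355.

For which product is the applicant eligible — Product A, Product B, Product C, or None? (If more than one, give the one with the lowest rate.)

Product B

Total debts = (545 + 170 + 305 + 195 + 1,265 + 2,355) = 4,835; DTI = 4,835/13,850 = 34.9%.
LTV = 469,500/787,000 = 59.7%.
Reserves = 40,270/2,355 = 17.1 months.
Product A: score 759 ≥ 640; DTI 34.9% ≤ 36%; LTV 59.7% ≤ 97%; employment 94 ≥ 24 mo; reserves 17.1 ≥ 4 mo → qualifies.
Product B: score 759 ≥ 720; DTI 34.9% ≤ 36%; LTV 59.7% ≤ 90%; employment 94 ≥ 18 mo → qualifies.
Product C: score 759 ≥ 580; DTI 34.9% ≤ 36%; LTV 59.7% ≤ 95%; employment 94 ≥ 12 mo → qualifies.
Qualifying: Product A, Product B, Product C. Lowest rate is 4.00% → Product B.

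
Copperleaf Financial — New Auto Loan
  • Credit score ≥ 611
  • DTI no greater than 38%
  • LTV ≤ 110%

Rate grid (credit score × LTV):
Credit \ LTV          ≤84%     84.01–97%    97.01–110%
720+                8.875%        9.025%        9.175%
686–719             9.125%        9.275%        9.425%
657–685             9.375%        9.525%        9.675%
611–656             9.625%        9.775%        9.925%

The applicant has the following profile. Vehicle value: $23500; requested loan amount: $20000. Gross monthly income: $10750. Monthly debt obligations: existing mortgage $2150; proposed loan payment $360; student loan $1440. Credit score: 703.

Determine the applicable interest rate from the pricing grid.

9.275%

Credit score 703 ≥ 611; Total monthly debts = (2,150 + 360 + 1,440) = 3,950. Debt-to-income = 3,950/10,750 = 36.7% — meets 38% limit
Loan-to-value = 20,000/23,500 = 85.1% — pass (110% max)
Row: 703 falls in 686–719. Column: 85.1% falls in 84.01–97%. Rate = 9.275%.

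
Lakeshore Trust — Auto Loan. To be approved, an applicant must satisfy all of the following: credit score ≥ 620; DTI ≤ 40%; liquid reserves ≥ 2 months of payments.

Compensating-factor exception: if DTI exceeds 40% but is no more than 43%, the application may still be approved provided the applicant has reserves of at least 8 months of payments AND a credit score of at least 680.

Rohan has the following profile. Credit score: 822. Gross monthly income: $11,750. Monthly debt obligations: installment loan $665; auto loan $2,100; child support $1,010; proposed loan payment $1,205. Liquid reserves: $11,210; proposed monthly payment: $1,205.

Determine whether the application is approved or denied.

Credit score 822 ≥ 620 (meets base)
Total debts = (665 + 2,100 + 1,010 + 1,205) = 4,980. DTI = 4,980/11,750 = 42.4% > 40% — standard DTI limit exceeded.
Liquid reserves cover 11,210/1,205 = 9.3 months — ≥ 2 required
DTI 42.4% is within the 40%–43% exception band; checking compensating factors.
Reserves 9.3 ≥ 8 months; credit score 822 ≥ 680.
Both compensating conditions met → exception applies.

Approved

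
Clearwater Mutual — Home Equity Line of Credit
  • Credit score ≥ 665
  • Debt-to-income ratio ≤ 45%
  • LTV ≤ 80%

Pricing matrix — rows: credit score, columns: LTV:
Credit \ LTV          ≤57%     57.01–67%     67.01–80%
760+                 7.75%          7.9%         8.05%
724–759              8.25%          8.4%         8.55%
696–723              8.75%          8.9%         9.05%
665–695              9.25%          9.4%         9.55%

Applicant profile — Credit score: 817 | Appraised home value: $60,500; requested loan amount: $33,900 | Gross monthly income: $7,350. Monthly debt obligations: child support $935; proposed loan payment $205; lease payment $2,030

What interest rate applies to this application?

7.75%

Credit score 817 ≥ 665; Total monthly debts = (935 + 205 + 2,030) = 3,170. DTI: 3,170 ÷ 7,350 = 43.1%, within the 45% cap
LTV: 33,900 ÷ 60,500 = 56%, within 80% cap
Row: 817 falls in 760+. Column: 56% falls in ≤57%. Rate = 7.75%.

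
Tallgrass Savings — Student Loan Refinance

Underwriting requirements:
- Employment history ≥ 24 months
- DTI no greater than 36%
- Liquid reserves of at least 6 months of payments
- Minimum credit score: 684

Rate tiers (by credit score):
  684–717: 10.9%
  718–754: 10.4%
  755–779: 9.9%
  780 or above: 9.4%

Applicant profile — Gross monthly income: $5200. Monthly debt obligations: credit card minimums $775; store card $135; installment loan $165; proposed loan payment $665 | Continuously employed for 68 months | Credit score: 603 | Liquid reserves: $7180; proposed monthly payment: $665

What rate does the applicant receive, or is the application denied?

Credit score 603 < 684 (below minimum)
Reserves: 7,180 ÷ 665 = 10.8 months (meets 6-month minimum)
Employment 68 ≥ 24 months
Total monthly debts = (775 + 135 + 165 + 665) = 1,740. DTI = 1,740/5,200 = 33.5% ≤ 36%
Not all requirements met → denied.

Denied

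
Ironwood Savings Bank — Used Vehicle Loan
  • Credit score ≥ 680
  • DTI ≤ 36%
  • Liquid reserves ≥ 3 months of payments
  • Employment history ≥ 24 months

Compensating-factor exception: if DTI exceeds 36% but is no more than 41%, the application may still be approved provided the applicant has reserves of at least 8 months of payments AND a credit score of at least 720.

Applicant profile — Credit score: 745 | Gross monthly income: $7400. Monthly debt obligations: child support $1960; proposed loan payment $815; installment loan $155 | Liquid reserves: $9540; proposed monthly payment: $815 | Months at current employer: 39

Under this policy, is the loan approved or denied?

Approved

Credit score 745 ≥ 680 (meets base)
Total debts = (1,960 + 815 + 155) = 2,930. DTI: 2,930 ÷ 7,400 = 39.6%, over the 36% base limit.
Reserves = 9,540/815 = 11.7 months ≥ 3
Employment 39 ≥ 24 months
39.6% falls in the override range (36%–41%), so the compensating-factor test applies.
Reserves 11.7 ≥ 8 months; credit score 745 ≥ 720.
Both override conditions satisfied; DTI exception granted.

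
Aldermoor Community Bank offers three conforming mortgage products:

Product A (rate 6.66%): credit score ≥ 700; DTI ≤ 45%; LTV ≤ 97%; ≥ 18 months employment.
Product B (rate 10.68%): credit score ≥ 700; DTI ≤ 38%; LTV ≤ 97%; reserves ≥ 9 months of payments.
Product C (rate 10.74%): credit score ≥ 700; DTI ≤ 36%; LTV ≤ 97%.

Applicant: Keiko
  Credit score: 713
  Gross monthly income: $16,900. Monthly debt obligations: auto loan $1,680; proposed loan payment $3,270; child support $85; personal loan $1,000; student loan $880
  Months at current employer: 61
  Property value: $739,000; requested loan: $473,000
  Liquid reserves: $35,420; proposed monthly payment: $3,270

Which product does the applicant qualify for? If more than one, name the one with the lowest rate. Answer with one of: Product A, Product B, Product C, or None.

Product A

Total debts = (1,680 + 3,270 + 85 + 1,000 + 880) = 6,915; DTI = 6,915/16,900 = 40.9%.
LTV = 473,000/739,000 = 64%.
Reserves = 35,420/3,270 = 10.8 months.
Product A: score 713 ≥ 700; DTI 40.9% ≤ 45%; LTV 64% ≤ 97%; employment 61 ≥ 18 mo → qualifies.
Product B: score 713 ≥ 700; DTI 40.9% > 38%; LTV 64% ≤ 97%; reserves 10.8 ≥ 9 mo → does not qualify.
Product C: score 713 ≥ 700; DTI 40.9% > 36%; LTV 64% ≤ 97% → does not qualify.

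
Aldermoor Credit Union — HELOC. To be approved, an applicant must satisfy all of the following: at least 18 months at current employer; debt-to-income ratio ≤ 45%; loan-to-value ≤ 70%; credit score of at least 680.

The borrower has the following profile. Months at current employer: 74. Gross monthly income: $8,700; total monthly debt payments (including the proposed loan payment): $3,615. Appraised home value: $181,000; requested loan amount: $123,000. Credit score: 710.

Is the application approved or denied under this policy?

Employment 74 ≥ 18 months
Debt-to-income = 3,615/8,700 = 41.6% — meets 45% limit
LTV: 123,000 ÷ 181,000 = 68%, within 70% cap
Credit score 710 ≥ 680 (meets)
All criteria satisfied.

Approved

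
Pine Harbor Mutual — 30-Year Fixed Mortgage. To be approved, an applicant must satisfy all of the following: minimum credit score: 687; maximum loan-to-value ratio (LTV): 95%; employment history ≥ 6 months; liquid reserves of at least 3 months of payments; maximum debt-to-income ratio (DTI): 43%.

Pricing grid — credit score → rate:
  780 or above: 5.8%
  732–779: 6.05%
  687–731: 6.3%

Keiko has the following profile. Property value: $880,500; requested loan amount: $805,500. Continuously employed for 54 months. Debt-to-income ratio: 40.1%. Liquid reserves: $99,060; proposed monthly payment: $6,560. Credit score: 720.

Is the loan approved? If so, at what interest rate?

Credit score 720 ≥ 687 (meets minimum)
Employment 54 ≥ 6 months
LTV: 805,500 ÷ 880,500 = 91.5%, within 95% cap
DTI 40.1% is within the 43% limit
Liquid reserves cover 99,060/6,560 = 15.1 months — ≥ 3 required
All requirements met. Score 720 falls in the 687–731 tier → 6.3%.

Approved at 6.3%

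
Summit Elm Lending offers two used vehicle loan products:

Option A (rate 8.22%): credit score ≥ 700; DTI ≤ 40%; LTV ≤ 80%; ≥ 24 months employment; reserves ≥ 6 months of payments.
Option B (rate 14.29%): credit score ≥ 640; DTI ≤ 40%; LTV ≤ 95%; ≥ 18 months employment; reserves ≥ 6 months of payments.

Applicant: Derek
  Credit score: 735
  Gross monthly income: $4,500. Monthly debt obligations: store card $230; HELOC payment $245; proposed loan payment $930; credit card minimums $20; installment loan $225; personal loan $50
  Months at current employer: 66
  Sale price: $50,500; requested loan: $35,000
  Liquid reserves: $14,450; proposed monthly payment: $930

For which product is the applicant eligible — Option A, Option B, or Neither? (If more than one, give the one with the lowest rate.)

Option A

Total debts = (230 + 245 + 930 + 20 + 225 + 50) = 1,700; DTI = 1,700/4,500 = 37.8%.
LTV = 35,000/50,500 = 69.3%.
Reserves = 14,450/930 = 15.5 months.
Option A: score 735 ≥ 700; DTI 37.8% ≤ 40%; LTV 69.3% ≤ 80%; employment 66 ≥ 24 mo; reserves 15.5 ≥ 6 mo → qualifies.
Option B: score 735 ≥ 640; DTI 37.8% ≤ 40%; LTV 69.3% ≤ 95%; employment 66 ≥ 18 mo; reserves 15.5 ≥ 6 mo → qualifies.
Qualifying: Option A, Option B. Lowest rate is 8.22% → Option A.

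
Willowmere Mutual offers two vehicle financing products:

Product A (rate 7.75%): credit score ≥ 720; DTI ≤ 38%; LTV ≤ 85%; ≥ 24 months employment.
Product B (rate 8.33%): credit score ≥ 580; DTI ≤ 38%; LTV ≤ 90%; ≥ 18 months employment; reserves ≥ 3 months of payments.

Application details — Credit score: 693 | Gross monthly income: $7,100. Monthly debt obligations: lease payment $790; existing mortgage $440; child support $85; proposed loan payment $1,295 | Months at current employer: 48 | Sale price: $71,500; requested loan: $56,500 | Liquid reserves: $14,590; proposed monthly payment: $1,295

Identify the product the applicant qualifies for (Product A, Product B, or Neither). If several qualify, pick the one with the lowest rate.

Total debts = (790 + 440 + 85 + 1,295) = 2,610; DTI = 2,610/7,100 = 36.8%.
LTV = 56,500/71,500 = 79%.
Reserves = 14,590/1,295 = 11.3 months.
Product A: score 693 < 720; DTI 36.8% ≤ 38%; LTV 79% ≤ 85%; employment 48 ≥ 24 mo → does not qualify.
Product B: score 693 ≥ 580; DTI 36.8% ≤ 38%; LTV 79% ≤ 90%; employment 48 ≥ 18 mo; reserves 11.3 ≥ 3 mo → qualifies.

Product B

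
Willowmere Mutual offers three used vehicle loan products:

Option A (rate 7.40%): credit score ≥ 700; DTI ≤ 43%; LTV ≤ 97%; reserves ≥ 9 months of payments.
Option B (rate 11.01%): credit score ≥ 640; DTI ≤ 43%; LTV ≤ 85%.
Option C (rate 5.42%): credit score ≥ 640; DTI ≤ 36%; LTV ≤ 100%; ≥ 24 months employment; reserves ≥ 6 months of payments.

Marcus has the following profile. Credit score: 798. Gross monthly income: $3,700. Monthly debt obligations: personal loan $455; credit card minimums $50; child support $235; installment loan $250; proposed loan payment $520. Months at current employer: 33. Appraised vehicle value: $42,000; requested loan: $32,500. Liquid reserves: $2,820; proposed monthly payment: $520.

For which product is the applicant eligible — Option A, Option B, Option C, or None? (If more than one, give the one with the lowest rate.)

Option B

Total debts = (455 + 50 + 235 + 250 + 520) = 1,510; DTI = 1,510/3,700 = 40.8%.
LTV = 32,500/42,000 = 77.4%.
Reserves = 2,820/520 = 5.4 months.
Option A: score 798 ≥ 700; DTI 40.8% ≤ 43%; LTV 77.4% ≤ 97%; reserves 5.4 < 9 mo → does not qualify.
Option B: score 798 ≥ 640; DTI 40.8% ≤ 43%; LTV 77.4% ≤ 85% → qualifies.
Option C: score 798 ≥ 640; DTI 40.8% > 36%; LTV 77.4% ≤ 100%; employment 33 ≥ 24 mo; reserves 5.4 < 6 mo → does not qualify.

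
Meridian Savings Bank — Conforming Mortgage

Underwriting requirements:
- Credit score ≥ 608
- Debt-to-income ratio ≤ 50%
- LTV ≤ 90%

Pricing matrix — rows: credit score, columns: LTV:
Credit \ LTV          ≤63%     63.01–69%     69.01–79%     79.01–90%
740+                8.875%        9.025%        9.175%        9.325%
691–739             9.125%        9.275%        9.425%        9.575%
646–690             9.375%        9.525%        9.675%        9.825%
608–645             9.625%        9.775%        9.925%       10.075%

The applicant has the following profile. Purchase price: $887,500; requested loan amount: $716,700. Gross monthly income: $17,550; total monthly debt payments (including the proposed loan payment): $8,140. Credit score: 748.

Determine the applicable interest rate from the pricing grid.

9.325%

Credit score 748 ≥ 608; Debt-to-income = 8,140/17,550 = 46.4% — meets 50% limit
LTV = 716,700/887,500 = 80.8% ≤ 90%
Credit 748 → row 740+; LTV 80.8% → column 79.01–90%. Grid cell → 9.325%.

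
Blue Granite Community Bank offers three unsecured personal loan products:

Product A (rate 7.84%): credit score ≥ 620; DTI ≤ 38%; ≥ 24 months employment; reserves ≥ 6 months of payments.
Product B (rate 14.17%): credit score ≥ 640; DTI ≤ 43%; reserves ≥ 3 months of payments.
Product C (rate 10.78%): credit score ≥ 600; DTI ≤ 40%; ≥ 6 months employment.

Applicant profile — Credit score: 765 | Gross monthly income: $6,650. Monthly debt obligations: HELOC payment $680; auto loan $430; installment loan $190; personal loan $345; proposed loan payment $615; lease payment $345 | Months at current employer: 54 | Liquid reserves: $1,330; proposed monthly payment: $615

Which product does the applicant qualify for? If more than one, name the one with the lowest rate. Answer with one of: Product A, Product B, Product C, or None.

Total debts = (680 + 430 + 190 + 345 + 615 + 345) = 2,605; DTI = 2,605/6,650 = 39.2%.
Reserves = 1,330/615 = 2.2 months.
Product A: score 765 ≥ 620; DTI 39.2% > 38%; employment 54 ≥ 24 mo; reserves 2.2 < 6 mo → does not qualify.
Product B: score 765 ≥ 640; DTI 39.2% ≤ 43%; reserves 2.2 < 3 mo → does not qualify.
Product C: score 765 ≥ 600; DTI 39.2% ≤ 40%; employment 54 ≥ 6 mo → qualifies.

Product C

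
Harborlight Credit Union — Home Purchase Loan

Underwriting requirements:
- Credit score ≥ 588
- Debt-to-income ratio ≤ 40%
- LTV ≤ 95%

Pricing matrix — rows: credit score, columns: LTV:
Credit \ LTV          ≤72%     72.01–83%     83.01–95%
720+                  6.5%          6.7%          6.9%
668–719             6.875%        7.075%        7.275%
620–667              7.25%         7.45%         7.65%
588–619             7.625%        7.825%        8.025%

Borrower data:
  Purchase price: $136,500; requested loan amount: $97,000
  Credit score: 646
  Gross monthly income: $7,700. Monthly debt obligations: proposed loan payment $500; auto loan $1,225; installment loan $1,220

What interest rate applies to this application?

7.25%

Credit score 646 ≥ 588; Total monthly debts = (500 + 1,225 + 1,220) = 2,945. DTI: 2,945 ÷ 7,700 = 38.2%, within the 40% cap
LTV: 97,000 ÷ 136,500 = 71.1%, within 95% cap
Score 646 is in the 620–667 band; LTV 71.1% is in the ≤72% band → 7.25%.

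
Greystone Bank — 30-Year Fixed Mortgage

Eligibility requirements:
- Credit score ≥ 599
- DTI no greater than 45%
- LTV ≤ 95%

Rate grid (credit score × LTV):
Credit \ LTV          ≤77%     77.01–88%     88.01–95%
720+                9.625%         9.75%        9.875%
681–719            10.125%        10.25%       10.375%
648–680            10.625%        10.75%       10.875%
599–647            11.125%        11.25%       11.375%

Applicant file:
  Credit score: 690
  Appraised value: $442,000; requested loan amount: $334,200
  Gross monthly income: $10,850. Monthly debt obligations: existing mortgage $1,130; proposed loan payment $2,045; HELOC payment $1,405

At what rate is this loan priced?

10.125%

Credit score 690 ≥ 599; Total monthly debts = (1,130 + 2,045 + 1,405) = 4,580. Debt-to-income = 4,580/10,850 = 42.2% — meets 45% limit
LTV = 334,200/442,000 = 75.6% ≤ 95%
Credit 690 → row 681–719; LTV 75.6% → column ≤77%. Grid cell → 10.125%.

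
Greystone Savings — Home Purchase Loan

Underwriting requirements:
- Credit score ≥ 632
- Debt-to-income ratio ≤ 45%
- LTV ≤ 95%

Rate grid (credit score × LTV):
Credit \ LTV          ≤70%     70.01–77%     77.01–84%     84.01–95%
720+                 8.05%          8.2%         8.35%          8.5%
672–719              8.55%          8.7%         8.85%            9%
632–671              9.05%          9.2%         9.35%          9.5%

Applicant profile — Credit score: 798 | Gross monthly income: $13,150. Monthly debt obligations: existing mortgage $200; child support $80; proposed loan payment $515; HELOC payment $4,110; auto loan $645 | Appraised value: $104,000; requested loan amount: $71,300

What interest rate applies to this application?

8.05%

Credit score 798 ≥ 632; Total monthly debts = (200 + 80 + 515 + 4,110 + 645) = 5,550. DTI: 5,550 ÷ 13,150 = 42.2%, within the 45% cap
LTV: 71,300 ÷ 104,000 = 68.6%, within 95% cap
Row: 798 falls in 720+. Column: 68.6% falls in ≤70%. Rate = 8.05%.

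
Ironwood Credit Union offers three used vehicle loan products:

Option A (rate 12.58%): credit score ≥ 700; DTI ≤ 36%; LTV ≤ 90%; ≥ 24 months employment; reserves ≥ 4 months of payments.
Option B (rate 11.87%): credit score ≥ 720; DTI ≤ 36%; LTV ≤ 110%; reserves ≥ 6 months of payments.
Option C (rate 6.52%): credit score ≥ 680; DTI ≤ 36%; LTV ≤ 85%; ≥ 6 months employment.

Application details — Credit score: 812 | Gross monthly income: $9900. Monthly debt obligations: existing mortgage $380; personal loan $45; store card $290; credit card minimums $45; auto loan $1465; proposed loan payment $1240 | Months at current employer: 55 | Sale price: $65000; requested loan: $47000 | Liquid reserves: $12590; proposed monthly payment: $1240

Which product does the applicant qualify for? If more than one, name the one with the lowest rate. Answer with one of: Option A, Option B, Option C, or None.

Option C

Total debts = (380 + 45 + 290 + 45 + 1,465 + 1,240) = 3,465; DTI = 3,465/9,900 = 35%.
LTV = 47,000/65,000 = 72.3%.
Reserves = 12,590/1,240 = 10.2 months.
Option A: score 812 ≥ 700; DTI 35% ≤ 36%; LTV 72.3% ≤ 90%; employment 55 ≥ 24 mo; reserves 10.2 ≥ 4 mo → qualifies.
Option B: score 812 ≥ 720; DTI 35% ≤ 36%; LTV 72.3% ≤ 110%; reserves 10.2 ≥ 6 mo → qualifies.
Option C: score 812 ≥ 680; DTI 35% ≤ 36%; LTV 72.3% ≤ 85%; employment 55 ≥ 6 mo → qualifies.
Qualifying: Option A, Option B, Option C. Lowest rate is 6.52% → Option C.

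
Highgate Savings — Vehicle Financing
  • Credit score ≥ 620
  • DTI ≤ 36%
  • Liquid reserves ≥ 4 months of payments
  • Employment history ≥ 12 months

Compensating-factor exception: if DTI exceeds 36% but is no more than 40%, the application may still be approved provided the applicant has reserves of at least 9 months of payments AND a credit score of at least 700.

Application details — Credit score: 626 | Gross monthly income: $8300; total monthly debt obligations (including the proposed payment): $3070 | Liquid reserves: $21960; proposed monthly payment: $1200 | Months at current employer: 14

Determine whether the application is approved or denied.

Credit score 626 ≥ 620 (meets base)
DTI: 3,070 ÷ 8,300 = 37%, over the 36% base limit.
Reserves: 21,960 ÷ 1,200 = 18.3 months (meets 4-month minimum)
Employment 14 ≥ 12 months
DTI 37% is within the 36%–40% exception band; checking compensating factors.
Reserves 18.3 ≥ 9 months; credit score 626 < 700.
Override conditions not both satisfied; exception does not apply.

Denied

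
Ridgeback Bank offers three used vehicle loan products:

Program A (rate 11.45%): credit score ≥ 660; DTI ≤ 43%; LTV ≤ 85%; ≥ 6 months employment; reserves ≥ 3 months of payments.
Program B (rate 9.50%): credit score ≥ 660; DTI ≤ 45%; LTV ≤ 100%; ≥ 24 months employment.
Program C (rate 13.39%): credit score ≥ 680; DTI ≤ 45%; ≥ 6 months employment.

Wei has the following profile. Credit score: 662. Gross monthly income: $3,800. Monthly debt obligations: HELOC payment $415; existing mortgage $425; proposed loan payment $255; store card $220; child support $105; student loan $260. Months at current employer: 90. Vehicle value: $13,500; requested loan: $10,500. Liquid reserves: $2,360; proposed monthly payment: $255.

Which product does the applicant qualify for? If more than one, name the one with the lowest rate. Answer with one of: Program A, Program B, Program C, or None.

Total debts = (415 + 425 + 255 + 220 + 105 + 260) = 1,680; DTI = 1,680/3,800 = 44.2%.
LTV = 10,500/13,500 = 77.8%.
Reserves = 2,360/255 = 9.3 months.
Program A: score 662 ≥ 660; DTI 44.2% > 43%; LTV 77.8% ≤ 85%; employment 90 ≥ 6 mo; reserves 9.3 ≥ 3 mo → does not qualify.
Program B: score 662 ≥ 660; DTI 44.2% ≤ 45%; LTV 77.8% ≤ 100%; employment 90 ≥ 24 mo → qualifies.
Program C: score 662 < 680; DTI 44.2% ≤ 45%; employment 90 ≥ 6 mo → does not qualify.

Program B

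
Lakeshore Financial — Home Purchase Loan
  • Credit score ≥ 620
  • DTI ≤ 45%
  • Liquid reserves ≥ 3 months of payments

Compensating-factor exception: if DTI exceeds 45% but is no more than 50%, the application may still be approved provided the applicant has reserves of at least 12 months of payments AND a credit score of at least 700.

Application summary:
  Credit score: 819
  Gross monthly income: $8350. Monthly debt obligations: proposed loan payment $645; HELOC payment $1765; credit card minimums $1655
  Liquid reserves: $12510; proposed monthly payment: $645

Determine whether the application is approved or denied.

Approved

Credit score 819 ≥ 620 (meets base)
Total debts = (645 + 1,765 + 1,655) = 4,065. DTI: 4,065 ÷ 8,350 = 48.7%, over the 45% base limit.
Reserves = 12,510/645 = 19.4 months ≥ 3
48.7% falls in the override range (45%–50%), so the compensating-factor test applies.
Reserves 19.4 ≥ 12 months; credit score 819 ≥ 700.
Both compensating conditions met → exception applies.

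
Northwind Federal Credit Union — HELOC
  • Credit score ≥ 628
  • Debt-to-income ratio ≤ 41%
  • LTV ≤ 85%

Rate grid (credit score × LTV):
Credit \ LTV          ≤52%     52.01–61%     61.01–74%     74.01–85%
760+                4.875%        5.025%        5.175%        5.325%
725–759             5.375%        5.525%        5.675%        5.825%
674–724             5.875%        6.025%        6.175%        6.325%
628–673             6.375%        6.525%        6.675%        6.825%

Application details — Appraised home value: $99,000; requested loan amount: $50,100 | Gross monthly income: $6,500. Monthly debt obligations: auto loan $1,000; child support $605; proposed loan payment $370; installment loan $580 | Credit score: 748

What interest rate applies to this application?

5.375%

Credit score 748 ≥ 628; Total monthly debts = (1,000 + 605 + 370 + 580) = 2,555. DTI: 2,555 ÷ 6,500 = 39.3%, within the 41% cap
Loan-to-value = 50,100/99,000 = 50.6% — pass (85% max)
Score 748 is in the 725–759 band; LTV 50.6% is in the ≤52% band → 5.375%.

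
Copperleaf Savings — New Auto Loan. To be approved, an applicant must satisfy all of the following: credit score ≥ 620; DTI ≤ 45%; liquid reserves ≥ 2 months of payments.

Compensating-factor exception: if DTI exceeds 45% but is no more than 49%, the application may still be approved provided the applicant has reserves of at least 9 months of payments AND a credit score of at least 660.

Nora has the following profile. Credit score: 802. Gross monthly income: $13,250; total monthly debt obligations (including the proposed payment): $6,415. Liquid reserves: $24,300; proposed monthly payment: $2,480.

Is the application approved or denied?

Credit score 802 ≥ 620 (meets base)
DTI = 6,415/13,250 = 48.4% > 45% — standard DTI limit exceeded.
Reserves: 24,300 ÷ 2,480 = 9.8 months (meets 2-month minimum)
DTI 48.4% is within the 45%–49% exception band; checking compensating factors.
Override check — reserves: 9.8 mo (ok); score: 802 (ok).
Both override conditions satisfied; DTI exception granted.

Approved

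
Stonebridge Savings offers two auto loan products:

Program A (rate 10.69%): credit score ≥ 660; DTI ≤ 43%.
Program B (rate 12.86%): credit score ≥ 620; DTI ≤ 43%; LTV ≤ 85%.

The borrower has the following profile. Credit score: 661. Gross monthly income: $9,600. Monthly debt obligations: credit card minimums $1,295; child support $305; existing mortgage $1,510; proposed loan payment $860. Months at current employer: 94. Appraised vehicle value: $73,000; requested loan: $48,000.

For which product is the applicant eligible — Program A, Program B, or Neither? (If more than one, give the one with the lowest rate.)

Program A

Total debts = (1,295 + 305 + 1,510 + 860) = 3,970; DTI = 3,970/9,600 = 41.4%.
LTV = 48,000/73,000 = 65.8%.
Program A: score 661 ≥ 660; DTI 41.4% ≤ 43% → qualifies.
Program B: score 661 ≥ 620; DTI 41.4% ≤ 43%; LTV 65.8% ≤ 85% → qualifies.
Qualifying: Program A, Program B. Lowest rate is 10.69% → Program A.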